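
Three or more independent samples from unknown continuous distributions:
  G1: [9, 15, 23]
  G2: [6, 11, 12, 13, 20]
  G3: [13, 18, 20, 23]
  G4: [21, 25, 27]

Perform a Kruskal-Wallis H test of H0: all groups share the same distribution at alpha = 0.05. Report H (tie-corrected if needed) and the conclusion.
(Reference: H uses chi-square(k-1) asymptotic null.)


Step 1: Combine all N = 15 observations and assign midranks.
sorted (value, group, rank): (6,G2,1), (9,G1,2), (11,G2,3), (12,G2,4), (13,G2,5.5), (13,G3,5.5), (15,G1,7), (18,G3,8), (20,G2,9.5), (20,G3,9.5), (21,G4,11), (23,G1,12.5), (23,G3,12.5), (25,G4,14), (27,G4,15)
Step 2: Sum ranks within each group.
R_1 = 21.5 (n_1 = 3)
R_2 = 23 (n_2 = 5)
R_3 = 35.5 (n_3 = 4)
R_4 = 40 (n_4 = 3)
Step 3: H = 12/(N(N+1)) * sum(R_i^2/n_i) - 3(N+1)
     = 12/(15*16) * (21.5^2/3 + 23^2/5 + 35.5^2/4 + 40^2/3) - 3*16
     = 0.050000 * 1108.28 - 48
     = 7.413958.
Step 4: Ties present; correction factor C = 1 - 18/(15^3 - 15) = 0.994643. Corrected H = 7.413958 / 0.994643 = 7.453890.
Step 5: Under H0, H ~ chi^2(3); p-value = 0.058755.
Step 6: alpha = 0.05. fail to reject H0.

H = 7.4539, df = 3, p = 0.058755, fail to reject H0.


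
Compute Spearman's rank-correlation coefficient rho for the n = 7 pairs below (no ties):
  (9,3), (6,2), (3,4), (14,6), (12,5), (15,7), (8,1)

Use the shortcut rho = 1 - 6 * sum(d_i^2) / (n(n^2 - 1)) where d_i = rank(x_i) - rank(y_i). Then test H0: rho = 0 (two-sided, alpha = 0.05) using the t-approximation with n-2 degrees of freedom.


Step 1: Rank x and y separately (midranks; no ties here).
rank(x): 9->4, 6->2, 3->1, 14->6, 12->5, 15->7, 8->3
rank(y): 3->3, 2->2, 4->4, 6->6, 5->5, 7->7, 1->1
Step 2: d_i = R_x(i) - R_y(i); compute d_i^2.
  (4-3)^2=1, (2-2)^2=0, (1-4)^2=9, (6-6)^2=0, (5-5)^2=0, (7-7)^2=0, (3-1)^2=4
sum(d^2) = 14.
Step 3: rho = 1 - 6*14 / (7*(7^2 - 1)) = 1 - 84/336 = 0.750000.
Step 4: Under H0, t = rho * sqrt((n-2)/(1-rho^2)) = 2.5355 ~ t(5).
Step 5: Two-sided p-value from the t-distribution with 5 df = 0.052181.
Step 6: alpha = 0.05. fail to reject H0.

rho = 0.7500, p = 0.052181, fail to reject H0 at alpha = 0.05.


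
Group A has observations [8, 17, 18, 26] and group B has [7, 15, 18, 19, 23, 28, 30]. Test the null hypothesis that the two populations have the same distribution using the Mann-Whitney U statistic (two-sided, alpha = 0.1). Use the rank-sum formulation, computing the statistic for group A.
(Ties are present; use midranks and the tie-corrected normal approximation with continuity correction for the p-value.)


Step 1: Combine and sort all 11 observations; assign midranks.
sorted (value, group): (7,Y), (8,X), (15,Y), (17,X), (18,X), (18,Y), (19,Y), (23,Y), (26,X), (28,Y), (30,Y)
ranks: 7->1, 8->2, 15->3, 17->4, 18->5.5, 18->5.5, 19->7, 23->8, 26->9, 28->10, 30->11
Step 2: Rank sum for X: R1 = 2 + 4 + 5.5 + 9 = 20.5.
Step 3: U_X = R1 - n1(n1+1)/2 = 20.5 - 4*5/2 = 20.5 - 10 = 10.5.
       U_Y = n1*n2 - U_X = 28 - 10.5 = 17.5.
Step 4: Ties are present, so use the tie-corrected normal approximation (with continuity correction) for the p-value.
Step 5: p-value = 0.569872; compare to alpha = 0.1. fail to reject H0.

U_X = 10.5, p = 0.569872, fail to reject H0 at alpha = 0.1.


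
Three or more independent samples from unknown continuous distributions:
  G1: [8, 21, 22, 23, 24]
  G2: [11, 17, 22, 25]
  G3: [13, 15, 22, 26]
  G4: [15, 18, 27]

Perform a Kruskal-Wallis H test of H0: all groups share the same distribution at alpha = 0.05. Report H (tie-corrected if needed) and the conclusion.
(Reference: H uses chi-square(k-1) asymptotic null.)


Step 1: Combine all N = 16 observations and assign midranks.
sorted (value, group, rank): (8,G1,1), (11,G2,2), (13,G3,3), (15,G3,4.5), (15,G4,4.5), (17,G2,6), (18,G4,7), (21,G1,8), (22,G1,10), (22,G2,10), (22,G3,10), (23,G1,12), (24,G1,13), (25,G2,14), (26,G3,15), (27,G4,16)
Step 2: Sum ranks within each group.
R_1 = 44 (n_1 = 5)
R_2 = 32 (n_2 = 4)
R_3 = 32.5 (n_3 = 4)
R_4 = 27.5 (n_4 = 3)
Step 3: H = 12/(N(N+1)) * sum(R_i^2/n_i) - 3(N+1)
     = 12/(16*17) * (44^2/5 + 32^2/4 + 32.5^2/4 + 27.5^2/3) - 3*17
     = 0.044118 * 1159.35 - 51
     = 0.147610.
Step 4: Ties present; correction factor C = 1 - 30/(16^3 - 16) = 0.992647. Corrected H = 0.147610 / 0.992647 = 0.148704.
Step 5: Under H0, H ~ chi^2(3); p-value = 0.985412.
Step 6: alpha = 0.05. fail to reject H0.

H = 0.1487, df = 3, p = 0.985412, fail to reject H0.


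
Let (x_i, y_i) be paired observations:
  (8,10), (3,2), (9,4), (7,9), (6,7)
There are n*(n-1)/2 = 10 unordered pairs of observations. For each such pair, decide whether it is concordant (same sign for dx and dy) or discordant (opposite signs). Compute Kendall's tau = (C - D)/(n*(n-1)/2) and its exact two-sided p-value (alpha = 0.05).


Step 1: Enumerate the 10 unordered pairs (i,j) with i<j and classify each by sign(x_j-x_i) * sign(y_j-y_i).
  (1,2):dx=-5,dy=-8->C; (1,3):dx=+1,dy=-6->D; (1,4):dx=-1,dy=-1->C; (1,5):dx=-2,dy=-3->C
  (2,3):dx=+6,dy=+2->C; (2,4):dx=+4,dy=+7->C; (2,5):dx=+3,dy=+5->C; (3,4):dx=-2,dy=+5->D
  (3,5):dx=-3,dy=+3->D; (4,5):dx=-1,dy=-2->C
Step 2: C = 7, D = 3, total pairs = 10.
Step 3: tau = (C - D)/(n(n-1)/2) = (7 - 3)/10 = 0.400000.
Step 4: Exact two-sided p-value (enumerate n! = 120 permutations of y under H0): p = 0.483333.
Step 5: alpha = 0.05. fail to reject H0.

tau_b = 0.4000 (C=7, D=3), p = 0.483333, fail to reject H0.


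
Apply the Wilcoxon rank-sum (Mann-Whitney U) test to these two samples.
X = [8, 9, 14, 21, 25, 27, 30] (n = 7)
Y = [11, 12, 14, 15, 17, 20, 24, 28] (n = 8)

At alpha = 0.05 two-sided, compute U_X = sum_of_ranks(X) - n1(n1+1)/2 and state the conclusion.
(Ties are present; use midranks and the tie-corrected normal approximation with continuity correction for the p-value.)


Step 1: Combine and sort all 15 observations; assign midranks.
sorted (value, group): (8,X), (9,X), (11,Y), (12,Y), (14,X), (14,Y), (15,Y), (17,Y), (20,Y), (21,X), (24,Y), (25,X), (27,X), (28,Y), (30,X)
ranks: 8->1, 9->2, 11->3, 12->4, 14->5.5, 14->5.5, 15->7, 17->8, 20->9, 21->10, 24->11, 25->12, 27->13, 28->14, 30->15
Step 2: Rank sum for X: R1 = 1 + 2 + 5.5 + 10 + 12 + 13 + 15 = 58.5.
Step 3: U_X = R1 - n1(n1+1)/2 = 58.5 - 7*8/2 = 58.5 - 28 = 30.5.
       U_Y = n1*n2 - U_X = 56 - 30.5 = 25.5.
Step 4: Ties are present, so use the tie-corrected normal approximation (with continuity correction) for the p-value.
Step 5: p-value = 0.816801; compare to alpha = 0.05. fail to reject H0.

U_X = 30.5, p = 0.816801, fail to reject H0 at alpha = 0.05.


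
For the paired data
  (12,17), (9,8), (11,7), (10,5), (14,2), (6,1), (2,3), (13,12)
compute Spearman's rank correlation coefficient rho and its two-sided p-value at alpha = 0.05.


Step 1: Rank x and y separately (midranks; no ties here).
rank(x): 12->6, 9->3, 11->5, 10->4, 14->8, 6->2, 2->1, 13->7
rank(y): 17->8, 8->6, 7->5, 5->4, 2->2, 1->1, 3->3, 12->7
Step 2: d_i = R_x(i) - R_y(i); compute d_i^2.
  (6-8)^2=4, (3-6)^2=9, (5-5)^2=0, (4-4)^2=0, (8-2)^2=36, (2-1)^2=1, (1-3)^2=4, (7-7)^2=0
sum(d^2) = 54.
Step 3: rho = 1 - 6*54 / (8*(8^2 - 1)) = 1 - 324/504 = 0.357143.
Step 4: Under H0, t = rho * sqrt((n-2)/(1-rho^2)) = 0.9366 ~ t(6).
Step 5: Two-sided p-value from the t-distribution with 6 df = 0.385121.
Step 6: alpha = 0.05. fail to reject H0.

rho = 0.3571, p = 0.385121, fail to reject H0 at alpha = 0.05.


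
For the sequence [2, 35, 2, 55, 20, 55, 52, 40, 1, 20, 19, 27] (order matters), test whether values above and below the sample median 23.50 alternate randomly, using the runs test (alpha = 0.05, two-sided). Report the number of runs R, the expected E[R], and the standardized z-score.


Step 1: Compute median = 23.50; label A = above, B = below.
Labels in order: BABABAAABBBA  (n_A = 6, n_B = 6)
Step 2: Count runs R = 8.
Step 3: Under H0 (random ordering), E[R] = 2*n_A*n_B/(n_A+n_B) + 1 = 2*6*6/12 + 1 = 7.0000.
        Var[R] = 2*n_A*n_B*(2*n_A*n_B - n_A - n_B) / ((n_A+n_B)^2 * (n_A+n_B-1)) = 4320/1584 = 2.7273.
        SD[R] = 1.6514.
Step 4: Continuity-corrected z = (R - 0.5 - E[R]) / SD[R] = (8 - 0.5 - 7.0000) / 1.6514 = 0.3028.
Step 5: Two-sided p-value via normal approximation = 2*(1 - Phi(|z|)) = 0.762069.
Step 6: alpha = 0.05. fail to reject H0.

R = 8, z = 0.3028, p = 0.762069, fail to reject H0.


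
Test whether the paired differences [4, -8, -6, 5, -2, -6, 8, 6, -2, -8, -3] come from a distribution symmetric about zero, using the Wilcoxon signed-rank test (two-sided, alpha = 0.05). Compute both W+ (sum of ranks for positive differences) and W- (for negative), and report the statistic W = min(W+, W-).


Step 1: Drop any zero differences (none here) and take |d_i|.
|d| = [4, 8, 6, 5, 2, 6, 8, 6, 2, 8, 3]
Step 2: Midrank |d_i| (ties get averaged ranks).
ranks: |4|->4, |8|->10, |6|->7, |5|->5, |2|->1.5, |6|->7, |8|->10, |6|->7, |2|->1.5, |8|->10, |3|->3
Step 3: Attach original signs; sum ranks with positive sign and with negative sign.
W+ = 4 + 5 + 10 + 7 = 26
W- = 10 + 7 + 1.5 + 7 + 1.5 + 10 + 3 = 40
(Check: W+ + W- = 66 should equal n(n+1)/2 = 66.)
Step 4: Test statistic W = min(W+, W-) = 26.
Step 5: Ties in |d|, so use the tie-corrected normal approximation.
        E[W] = n(n+1)/4 = 11*12/4 = 33.
        Tie groups: |d|=2 (t=2), |d|=6 (t=3), |d|=8 (t=3); sum(t^3 - t) = 54.
        Var[W] = n(n+1)(2n+1)/24 - sum(t^3-t)/48 = 3036/24 - 54/48 = 125.375.
        z = (W - E[W]) / sqrt(Var[W]) = (26 - 33) / 11.1971 = -0.6252.
        Two-sided p = 2*Phi(z) = 0.531865.
Step 6: alpha = 0.05. fail to reject H0.

W+ = 26, W- = 40, W = min = 26, p = 0.531865, fail to reject H0.


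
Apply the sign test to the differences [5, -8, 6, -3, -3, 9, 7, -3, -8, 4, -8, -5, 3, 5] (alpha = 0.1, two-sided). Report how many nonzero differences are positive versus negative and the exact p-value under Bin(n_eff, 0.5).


Step 1: Discard zero differences. Original n = 14; n_eff = number of nonzero differences = 14.
Nonzero differences (with sign): +5, -8, +6, -3, -3, +9, +7, -3, -8, +4, -8, -5, +3, +5
Step 2: Count signs: positive = 7, negative = 7.
Step 3: Under H0: P(positive) = 0.5, so the number of positives S ~ Bin(14, 0.5).
Step 4: Two-sided exact p-value = sum of Bin(14,0.5) probabilities at or below the observed probability = 1.000000.
Step 5: alpha = 0.1. fail to reject H0.

n_eff = 14, pos = 7, neg = 7, p = 1.000000, fail to reject H0.


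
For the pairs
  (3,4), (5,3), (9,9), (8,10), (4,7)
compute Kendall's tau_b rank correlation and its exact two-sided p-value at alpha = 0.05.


Step 1: Enumerate the 10 unordered pairs (i,j) with i<j and classify each by sign(x_j-x_i) * sign(y_j-y_i).
  (1,2):dx=+2,dy=-1->D; (1,3):dx=+6,dy=+5->C; (1,4):dx=+5,dy=+6->C; (1,5):dx=+1,dy=+3->C
  (2,3):dx=+4,dy=+6->C; (2,4):dx=+3,dy=+7->C; (2,5):dx=-1,dy=+4->D; (3,4):dx=-1,dy=+1->D
  (3,5):dx=-5,dy=-2->C; (4,5):dx=-4,dy=-3->C
Step 2: C = 7, D = 3, total pairs = 10.
Step 3: tau = (C - D)/(n(n-1)/2) = (7 - 3)/10 = 0.400000.
Step 4: Exact two-sided p-value (enumerate n! = 120 permutations of y under H0): p = 0.483333.
Step 5: alpha = 0.05. fail to reject H0.

tau_b = 0.4000 (C=7, D=3), p = 0.483333, fail to reject H0.


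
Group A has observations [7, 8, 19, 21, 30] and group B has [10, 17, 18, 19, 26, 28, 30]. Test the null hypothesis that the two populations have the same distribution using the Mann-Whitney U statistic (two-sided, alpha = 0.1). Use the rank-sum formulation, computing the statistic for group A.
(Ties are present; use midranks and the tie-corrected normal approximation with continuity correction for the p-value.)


Step 1: Combine and sort all 12 observations; assign midranks.
sorted (value, group): (7,X), (8,X), (10,Y), (17,Y), (18,Y), (19,X), (19,Y), (21,X), (26,Y), (28,Y), (30,X), (30,Y)
ranks: 7->1, 8->2, 10->3, 17->4, 18->5, 19->6.5, 19->6.5, 21->8, 26->9, 28->10, 30->11.5, 30->11.5
Step 2: Rank sum for X: R1 = 1 + 2 + 6.5 + 8 + 11.5 = 29.
Step 3: U_X = R1 - n1(n1+1)/2 = 29 - 5*6/2 = 29 - 15 = 14.
       U_Y = n1*n2 - U_X = 35 - 14 = 21.
Step 4: Ties are present, so use the tie-corrected normal approximation (with continuity correction) for the p-value.
Step 5: p-value = 0.624905; compare to alpha = 0.1. fail to reject H0.

U_X = 14, p = 0.624905, fail to reject H0 at alpha = 0.1.


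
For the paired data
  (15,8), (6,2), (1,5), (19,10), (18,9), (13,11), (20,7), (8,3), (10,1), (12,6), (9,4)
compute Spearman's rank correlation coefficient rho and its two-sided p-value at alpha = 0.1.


Step 1: Rank x and y separately (midranks; no ties here).
rank(x): 15->8, 6->2, 1->1, 19->10, 18->9, 13->7, 20->11, 8->3, 10->5, 12->6, 9->4
rank(y): 8->8, 2->2, 5->5, 10->10, 9->9, 11->11, 7->7, 3->3, 1->1, 6->6, 4->4
Step 2: d_i = R_x(i) - R_y(i); compute d_i^2.
  (8-8)^2=0, (2-2)^2=0, (1-5)^2=16, (10-10)^2=0, (9-9)^2=0, (7-11)^2=16, (11-7)^2=16, (3-3)^2=0, (5-1)^2=16, (6-6)^2=0, (4-4)^2=0
sum(d^2) = 64.
Step 3: rho = 1 - 6*64 / (11*(11^2 - 1)) = 1 - 384/1320 = 0.709091.
Step 4: Under H0, t = rho * sqrt((n-2)/(1-rho^2)) = 3.0169 ~ t(9).
Step 5: Two-sided p-value from the t-distribution with 9 df = 0.014552.
Step 6: alpha = 0.1. reject H0.

rho = 0.7091, p = 0.014552, reject H0 at alpha = 0.1.


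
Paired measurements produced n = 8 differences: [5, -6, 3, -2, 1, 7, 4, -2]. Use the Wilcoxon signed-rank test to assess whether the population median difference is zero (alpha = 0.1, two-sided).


Step 1: Drop any zero differences (none here) and take |d_i|.
|d| = [5, 6, 3, 2, 1, 7, 4, 2]
Step 2: Midrank |d_i| (ties get averaged ranks).
ranks: |5|->6, |6|->7, |3|->4, |2|->2.5, |1|->1, |7|->8, |4|->5, |2|->2.5
Step 3: Attach original signs; sum ranks with positive sign and with negative sign.
W+ = 6 + 4 + 1 + 8 + 5 = 24
W- = 7 + 2.5 + 2.5 = 12
(Check: W+ + W- = 36 should equal n(n+1)/2 = 36.)
Step 4: Test statistic W = min(W+, W-) = 12.
Step 5: Ties in |d|, so use the tie-corrected normal approximation.
        E[W] = n(n+1)/4 = 8*9/4 = 18.
        Tie groups: |d|=2 (t=2); sum(t^3 - t) = 6.
        Var[W] = n(n+1)(2n+1)/24 - sum(t^3-t)/48 = 1224/24 - 6/48 = 50.875.
        z = (W - E[W]) / sqrt(Var[W]) = (12 - 18) / 7.1327 = -0.8412.
        Two-sided p = 2*Phi(z) = 0.400236.
Step 6: alpha = 0.1. fail to reject H0.

W+ = 24, W- = 12, W = min = 12, p = 0.400236, fail to reject H0.


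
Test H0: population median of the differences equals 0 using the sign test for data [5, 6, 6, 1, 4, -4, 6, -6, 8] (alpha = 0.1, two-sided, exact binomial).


Step 1: Discard zero differences. Original n = 9; n_eff = number of nonzero differences = 9.
Nonzero differences (with sign): +5, +6, +6, +1, +4, -4, +6, -6, +8
Step 2: Count signs: positive = 7, negative = 2.
Step 3: Under H0: P(positive) = 0.5, so the number of positives S ~ Bin(9, 0.5).
Step 4: Two-sided exact p-value = sum of Bin(9,0.5) probabilities at or below the observed probability = 0.179688.
Step 5: alpha = 0.1. fail to reject H0.

n_eff = 9, pos = 7, neg = 2, p = 0.179688, fail to reject H0.


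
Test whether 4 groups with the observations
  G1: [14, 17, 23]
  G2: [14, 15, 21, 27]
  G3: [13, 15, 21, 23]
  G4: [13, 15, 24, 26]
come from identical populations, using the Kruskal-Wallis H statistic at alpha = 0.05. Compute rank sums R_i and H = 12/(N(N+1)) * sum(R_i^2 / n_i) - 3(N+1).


Step 1: Combine all N = 15 observations and assign midranks.
sorted (value, group, rank): (13,G3,1.5), (13,G4,1.5), (14,G1,3.5), (14,G2,3.5), (15,G2,6), (15,G3,6), (15,G4,6), (17,G1,8), (21,G2,9.5), (21,G3,9.5), (23,G1,11.5), (23,G3,11.5), (24,G4,13), (26,G4,14), (27,G2,15)
Step 2: Sum ranks within each group.
R_1 = 23 (n_1 = 3)
R_2 = 34 (n_2 = 4)
R_3 = 28.5 (n_3 = 4)
R_4 = 34.5 (n_4 = 4)
Step 3: H = 12/(N(N+1)) * sum(R_i^2/n_i) - 3(N+1)
     = 12/(15*16) * (23^2/3 + 34^2/4 + 28.5^2/4 + 34.5^2/4) - 3*16
     = 0.050000 * 965.958 - 48
     = 0.297917.
Step 4: Ties present; correction factor C = 1 - 48/(15^3 - 15) = 0.985714. Corrected H = 0.297917 / 0.985714 = 0.302234.
Step 5: Under H0, H ~ chi^2(3); p-value = 0.959608.
Step 6: alpha = 0.05. fail to reject H0.

H = 0.3022, df = 3, p = 0.959608, fail to reject H0.


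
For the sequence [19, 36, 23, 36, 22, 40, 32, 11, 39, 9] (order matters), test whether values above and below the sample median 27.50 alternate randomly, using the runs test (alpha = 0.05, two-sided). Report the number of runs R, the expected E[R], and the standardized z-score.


Step 1: Compute median = 27.50; label A = above, B = below.
Labels in order: BABABAABAB  (n_A = 5, n_B = 5)
Step 2: Count runs R = 9.
Step 3: Under H0 (random ordering), E[R] = 2*n_A*n_B/(n_A+n_B) + 1 = 2*5*5/10 + 1 = 6.0000.
        Var[R] = 2*n_A*n_B*(2*n_A*n_B - n_A - n_B) / ((n_A+n_B)^2 * (n_A+n_B-1)) = 2000/900 = 2.2222.
        SD[R] = 1.4907.
Step 4: Continuity-corrected z = (R - 0.5 - E[R]) / SD[R] = (9 - 0.5 - 6.0000) / 1.4907 = 1.6771.
Step 5: Two-sided p-value via normal approximation = 2*(1 - Phi(|z|)) = 0.093533.
Step 6: alpha = 0.05. fail to reject H0.

R = 9, z = 1.6771, p = 0.093533, fail to reject H0.


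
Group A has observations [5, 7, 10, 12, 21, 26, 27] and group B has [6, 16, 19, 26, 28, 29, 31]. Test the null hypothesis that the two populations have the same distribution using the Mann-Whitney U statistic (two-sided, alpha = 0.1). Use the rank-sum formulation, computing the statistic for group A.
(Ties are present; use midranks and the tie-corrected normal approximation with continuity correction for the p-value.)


Step 1: Combine and sort all 14 observations; assign midranks.
sorted (value, group): (5,X), (6,Y), (7,X), (10,X), (12,X), (16,Y), (19,Y), (21,X), (26,X), (26,Y), (27,X), (28,Y), (29,Y), (31,Y)
ranks: 5->1, 6->2, 7->3, 10->4, 12->5, 16->6, 19->7, 21->8, 26->9.5, 26->9.5, 27->11, 28->12, 29->13, 31->14
Step 2: Rank sum for X: R1 = 1 + 3 + 4 + 5 + 8 + 9.5 + 11 = 41.5.
Step 3: U_X = R1 - n1(n1+1)/2 = 41.5 - 7*8/2 = 41.5 - 28 = 13.5.
       U_Y = n1*n2 - U_X = 49 - 13.5 = 35.5.
Step 4: Ties are present, so use the tie-corrected normal approximation (with continuity correction) for the p-value.
Step 5: p-value = 0.179234; compare to alpha = 0.1. fail to reject H0.

U_X = 13.5, p = 0.179234, fail to reject H0 at alpha = 0.1.


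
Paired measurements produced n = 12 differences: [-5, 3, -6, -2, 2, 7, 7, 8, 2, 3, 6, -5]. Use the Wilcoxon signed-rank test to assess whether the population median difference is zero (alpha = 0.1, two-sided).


Step 1: Drop any zero differences (none here) and take |d_i|.
|d| = [5, 3, 6, 2, 2, 7, 7, 8, 2, 3, 6, 5]
Step 2: Midrank |d_i| (ties get averaged ranks).
ranks: |5|->6.5, |3|->4.5, |6|->8.5, |2|->2, |2|->2, |7|->10.5, |7|->10.5, |8|->12, |2|->2, |3|->4.5, |6|->8.5, |5|->6.5
Step 3: Attach original signs; sum ranks with positive sign and with negative sign.
W+ = 4.5 + 2 + 10.5 + 10.5 + 12 + 2 + 4.5 + 8.5 = 54.5
W- = 6.5 + 8.5 + 2 + 6.5 = 23.5
(Check: W+ + W- = 78 should equal n(n+1)/2 = 78.)
Step 4: Test statistic W = min(W+, W-) = 23.5.
Step 5: Ties in |d|, so use the tie-corrected normal approximation.
        E[W] = n(n+1)/4 = 12*13/4 = 39.
        Tie groups: |d|=2 (t=3), |d|=3 (t=2), |d|=5 (t=2), |d|=6 (t=2), |d|=7 (t=2); sum(t^3 - t) = 48.
        Var[W] = n(n+1)(2n+1)/24 - sum(t^3-t)/48 = 3900/24 - 48/48 = 161.5.
        z = (W - E[W]) / sqrt(Var[W]) = (23.5 - 39) / 12.7083 = -1.2197.
        Two-sided p = 2*Phi(z) = 0.222587.
Step 6: alpha = 0.1. fail to reject H0.

W+ = 54.5, W- = 23.5, W = min = 23.5, p = 0.222587, fail to reject H0.


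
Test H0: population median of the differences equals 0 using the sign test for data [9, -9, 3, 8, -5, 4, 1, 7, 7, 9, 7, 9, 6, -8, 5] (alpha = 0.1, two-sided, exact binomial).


Step 1: Discard zero differences. Original n = 15; n_eff = number of nonzero differences = 15.
Nonzero differences (with sign): +9, -9, +3, +8, -5, +4, +1, +7, +7, +9, +7, +9, +6, -8, +5
Step 2: Count signs: positive = 12, negative = 3.
Step 3: Under H0: P(positive) = 0.5, so the number of positives S ~ Bin(15, 0.5).
Step 4: Two-sided exact p-value = sum of Bin(15,0.5) probabilities at or below the observed probability = 0.035156.
Step 5: alpha = 0.1. reject H0.

n_eff = 15, pos = 12, neg = 3, p = 0.035156, reject H0.


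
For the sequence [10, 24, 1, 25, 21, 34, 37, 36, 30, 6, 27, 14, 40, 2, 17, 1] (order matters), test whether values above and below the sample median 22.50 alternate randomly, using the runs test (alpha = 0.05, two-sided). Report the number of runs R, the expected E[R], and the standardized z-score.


Step 1: Compute median = 22.50; label A = above, B = below.
Labels in order: BABABAAAABABABBB  (n_A = 8, n_B = 8)
Step 2: Count runs R = 11.
Step 3: Under H0 (random ordering), E[R] = 2*n_A*n_B/(n_A+n_B) + 1 = 2*8*8/16 + 1 = 9.0000.
        Var[R] = 2*n_A*n_B*(2*n_A*n_B - n_A - n_B) / ((n_A+n_B)^2 * (n_A+n_B-1)) = 14336/3840 = 3.7333.
        SD[R] = 1.9322.
Step 4: Continuity-corrected z = (R - 0.5 - E[R]) / SD[R] = (11 - 0.5 - 9.0000) / 1.9322 = 0.7763.
Step 5: Two-sided p-value via normal approximation = 2*(1 - Phi(|z|)) = 0.437558.
Step 6: alpha = 0.05. fail to reject H0.

R = 11, z = 0.7763, p = 0.437558, fail to reject H0.


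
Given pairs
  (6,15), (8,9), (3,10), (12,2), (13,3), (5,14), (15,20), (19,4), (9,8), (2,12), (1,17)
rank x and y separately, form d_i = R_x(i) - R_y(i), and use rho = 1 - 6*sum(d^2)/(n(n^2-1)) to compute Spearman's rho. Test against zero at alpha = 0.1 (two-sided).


Step 1: Rank x and y separately (midranks; no ties here).
rank(x): 6->5, 8->6, 3->3, 12->8, 13->9, 5->4, 15->10, 19->11, 9->7, 2->2, 1->1
rank(y): 15->9, 9->5, 10->6, 2->1, 3->2, 14->8, 20->11, 4->3, 8->4, 12->7, 17->10
Step 2: d_i = R_x(i) - R_y(i); compute d_i^2.
  (5-9)^2=16, (6-5)^2=1, (3-6)^2=9, (8-1)^2=49, (9-2)^2=49, (4-8)^2=16, (10-11)^2=1, (11-3)^2=64, (7-4)^2=9, (2-7)^2=25, (1-10)^2=81
sum(d^2) = 320.
Step 3: rho = 1 - 6*320 / (11*(11^2 - 1)) = 1 - 1920/1320 = -0.454545.
Step 4: Under H0, t = rho * sqrt((n-2)/(1-rho^2)) = -1.5309 ~ t(9).
Step 5: Two-sided p-value from the t-distribution with 9 df = 0.160145.
Step 6: alpha = 0.1. fail to reject H0.

rho = -0.4545, p = 0.160145, fail to reject H0 at alpha = 0.1.


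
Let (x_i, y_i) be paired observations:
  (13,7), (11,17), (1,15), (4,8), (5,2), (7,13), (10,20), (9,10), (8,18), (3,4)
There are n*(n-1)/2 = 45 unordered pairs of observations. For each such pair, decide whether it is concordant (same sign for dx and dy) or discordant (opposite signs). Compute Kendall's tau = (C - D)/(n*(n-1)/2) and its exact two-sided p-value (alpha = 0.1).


Step 1: Enumerate the 45 unordered pairs (i,j) with i<j and classify each by sign(x_j-x_i) * sign(y_j-y_i).
  (1,2):dx=-2,dy=+10->D; (1,3):dx=-12,dy=+8->D; (1,4):dx=-9,dy=+1->D; (1,5):dx=-8,dy=-5->C
  (1,6):dx=-6,dy=+6->D; (1,7):dx=-3,dy=+13->D; (1,8):dx=-4,dy=+3->D; (1,9):dx=-5,dy=+11->D
  (1,10):dx=-10,dy=-3->C; (2,3):dx=-10,dy=-2->C; (2,4):dx=-7,dy=-9->C; (2,5):dx=-6,dy=-15->C
  (2,6):dx=-4,dy=-4->C; (2,7):dx=-1,dy=+3->D; (2,8):dx=-2,dy=-7->C; (2,9):dx=-3,dy=+1->D
  (2,10):dx=-8,dy=-13->C; (3,4):dx=+3,dy=-7->D; (3,5):dx=+4,dy=-13->D; (3,6):dx=+6,dy=-2->D
  (3,7):dx=+9,dy=+5->C; (3,8):dx=+8,dy=-5->D; (3,9):dx=+7,dy=+3->C; (3,10):dx=+2,dy=-11->D
  (4,5):dx=+1,dy=-6->D; (4,6):dx=+3,dy=+5->C; (4,7):dx=+6,dy=+12->C; (4,8):dx=+5,dy=+2->C
  (4,9):dx=+4,dy=+10->C; (4,10):dx=-1,dy=-4->C; (5,6):dx=+2,dy=+11->C; (5,7):dx=+5,dy=+18->C
  (5,8):dx=+4,dy=+8->C; (5,9):dx=+3,dy=+16->C; (5,10):dx=-2,dy=+2->D; (6,7):dx=+3,dy=+7->C
  (6,8):dx=+2,dy=-3->D; (6,9):dx=+1,dy=+5->C; (6,10):dx=-4,dy=-9->C; (7,8):dx=-1,dy=-10->C
  (7,9):dx=-2,dy=-2->C; (7,10):dx=-7,dy=-16->C; (8,9):dx=-1,dy=+8->D; (8,10):dx=-6,dy=-6->C
  (9,10):dx=-5,dy=-14->C
Step 2: C = 27, D = 18, total pairs = 45.
Step 3: tau = (C - D)/(n(n-1)/2) = (27 - 18)/45 = 0.200000.
Step 4: Exact two-sided p-value (enumerate n! = 3628800 permutations of y under H0): p = 0.484313.
Step 5: alpha = 0.1. fail to reject H0.

tau_b = 0.2000 (C=27, D=18), p = 0.484313, fail to reject H0.


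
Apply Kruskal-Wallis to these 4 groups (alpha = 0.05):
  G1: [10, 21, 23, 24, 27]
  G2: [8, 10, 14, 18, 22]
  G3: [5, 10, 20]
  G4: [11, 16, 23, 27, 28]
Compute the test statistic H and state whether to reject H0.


Step 1: Combine all N = 18 observations and assign midranks.
sorted (value, group, rank): (5,G3,1), (8,G2,2), (10,G1,4), (10,G2,4), (10,G3,4), (11,G4,6), (14,G2,7), (16,G4,8), (18,G2,9), (20,G3,10), (21,G1,11), (22,G2,12), (23,G1,13.5), (23,G4,13.5), (24,G1,15), (27,G1,16.5), (27,G4,16.5), (28,G4,18)
Step 2: Sum ranks within each group.
R_1 = 60 (n_1 = 5)
R_2 = 34 (n_2 = 5)
R_3 = 15 (n_3 = 3)
R_4 = 62 (n_4 = 5)
Step 3: H = 12/(N(N+1)) * sum(R_i^2/n_i) - 3(N+1)
     = 12/(18*19) * (60^2/5 + 34^2/5 + 15^2/3 + 62^2/5) - 3*19
     = 0.035088 * 1795 - 57
     = 5.982456.
Step 4: Ties present; correction factor C = 1 - 36/(18^3 - 18) = 0.993808. Corrected H = 5.982456 / 0.993808 = 6.019730.
Step 5: Under H0, H ~ chi^2(3); p-value = 0.110654.
Step 6: alpha = 0.05. fail to reject H0.

H = 6.0197, df = 3, p = 0.110654, fail to reject H0.


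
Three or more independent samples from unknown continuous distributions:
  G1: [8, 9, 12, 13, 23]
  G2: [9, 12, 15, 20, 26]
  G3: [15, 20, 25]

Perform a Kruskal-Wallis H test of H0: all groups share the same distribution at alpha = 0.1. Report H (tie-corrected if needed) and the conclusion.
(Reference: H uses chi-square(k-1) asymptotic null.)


Step 1: Combine all N = 13 observations and assign midranks.
sorted (value, group, rank): (8,G1,1), (9,G1,2.5), (9,G2,2.5), (12,G1,4.5), (12,G2,4.5), (13,G1,6), (15,G2,7.5), (15,G3,7.5), (20,G2,9.5), (20,G3,9.5), (23,G1,11), (25,G3,12), (26,G2,13)
Step 2: Sum ranks within each group.
R_1 = 25 (n_1 = 5)
R_2 = 37 (n_2 = 5)
R_3 = 29 (n_3 = 3)
Step 3: H = 12/(N(N+1)) * sum(R_i^2/n_i) - 3(N+1)
     = 12/(13*14) * (25^2/5 + 37^2/5 + 29^2/3) - 3*14
     = 0.065934 * 679.133 - 42
     = 2.778022.
Step 4: Ties present; correction factor C = 1 - 24/(13^3 - 13) = 0.989011. Corrected H = 2.778022 / 0.989011 = 2.808889.
Step 5: Under H0, H ~ chi^2(2); p-value = 0.245503.
Step 6: alpha = 0.1. fail to reject H0.

H = 2.8089, df = 2, p = 0.245503, fail to reject H0.


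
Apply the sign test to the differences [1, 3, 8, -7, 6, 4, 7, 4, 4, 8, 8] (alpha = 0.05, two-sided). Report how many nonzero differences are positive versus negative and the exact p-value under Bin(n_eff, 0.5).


Step 1: Discard zero differences. Original n = 11; n_eff = number of nonzero differences = 11.
Nonzero differences (with sign): +1, +3, +8, -7, +6, +4, +7, +4, +4, +8, +8
Step 2: Count signs: positive = 10, negative = 1.
Step 3: Under H0: P(positive) = 0.5, so the number of positives S ~ Bin(11, 0.5).
Step 4: Two-sided exact p-value = sum of Bin(11,0.5) probabilities at or below the observed probability = 0.011719.
Step 5: alpha = 0.05. reject H0.

n_eff = 11, pos = 10, neg = 1, p = 0.011719, reject H0.


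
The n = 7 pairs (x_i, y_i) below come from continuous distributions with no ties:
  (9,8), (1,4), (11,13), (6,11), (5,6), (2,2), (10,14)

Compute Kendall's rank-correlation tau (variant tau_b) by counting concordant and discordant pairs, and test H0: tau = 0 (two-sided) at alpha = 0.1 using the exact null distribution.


Step 1: Enumerate the 21 unordered pairs (i,j) with i<j and classify each by sign(x_j-x_i) * sign(y_j-y_i).
  (1,2):dx=-8,dy=-4->C; (1,3):dx=+2,dy=+5->C; (1,4):dx=-3,dy=+3->D; (1,5):dx=-4,dy=-2->C
  (1,6):dx=-7,dy=-6->C; (1,7):dx=+1,dy=+6->C; (2,3):dx=+10,dy=+9->C; (2,4):dx=+5,dy=+7->C
  (2,5):dx=+4,dy=+2->C; (2,6):dx=+1,dy=-2->D; (2,7):dx=+9,dy=+10->C; (3,4):dx=-5,dy=-2->C
  (3,5):dx=-6,dy=-7->C; (3,6):dx=-9,dy=-11->C; (3,7):dx=-1,dy=+1->D; (4,5):dx=-1,dy=-5->C
  (4,6):dx=-4,dy=-9->C; (4,7):dx=+4,dy=+3->C; (5,6):dx=-3,dy=-4->C; (5,7):dx=+5,dy=+8->C
  (6,7):dx=+8,dy=+12->C
Step 2: C = 18, D = 3, total pairs = 21.
Step 3: tau = (C - D)/(n(n-1)/2) = (18 - 3)/21 = 0.714286.
Step 4: Exact two-sided p-value (enumerate n! = 5040 permutations of y under H0): p = 0.030159.
Step 5: alpha = 0.1. reject H0.

tau_b = 0.7143 (C=18, D=3), p = 0.030159, reject H0.


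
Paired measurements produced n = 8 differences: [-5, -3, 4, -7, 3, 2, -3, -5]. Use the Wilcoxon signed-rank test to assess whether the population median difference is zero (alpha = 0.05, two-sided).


Step 1: Drop any zero differences (none here) and take |d_i|.
|d| = [5, 3, 4, 7, 3, 2, 3, 5]
Step 2: Midrank |d_i| (ties get averaged ranks).
ranks: |5|->6.5, |3|->3, |4|->5, |7|->8, |3|->3, |2|->1, |3|->3, |5|->6.5
Step 3: Attach original signs; sum ranks with positive sign and with negative sign.
W+ = 5 + 3 + 1 = 9
W- = 6.5 + 3 + 8 + 3 + 6.5 = 27
(Check: W+ + W- = 36 should equal n(n+1)/2 = 36.)
Step 4: Test statistic W = min(W+, W-) = 9.
Step 5: Ties in |d|, so use the tie-corrected normal approximation.
        E[W] = n(n+1)/4 = 8*9/4 = 18.
        Tie groups: |d|=3 (t=3), |d|=5 (t=2); sum(t^3 - t) = 30.
        Var[W] = n(n+1)(2n+1)/24 - sum(t^3-t)/48 = 1224/24 - 30/48 = 50.375.
        z = (W - E[W]) / sqrt(Var[W]) = (9 - 18) / 7.0975 = -1.2680.
        Two-sided p = 2*Phi(z) = 0.204782.
Step 6: alpha = 0.05. fail to reject H0.

W+ = 9, W- = 27, W = min = 9, p = 0.204782, fail to reject H0.


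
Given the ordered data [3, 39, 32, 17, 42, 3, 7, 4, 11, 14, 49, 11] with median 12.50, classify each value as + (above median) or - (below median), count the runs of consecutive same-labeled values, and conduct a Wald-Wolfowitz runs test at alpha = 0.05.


Step 1: Compute median = 12.50; label A = above, B = below.
Labels in order: BAAAABBBBAAB  (n_A = 6, n_B = 6)
Step 2: Count runs R = 5.
Step 3: Under H0 (random ordering), E[R] = 2*n_A*n_B/(n_A+n_B) + 1 = 2*6*6/12 + 1 = 7.0000.
        Var[R] = 2*n_A*n_B*(2*n_A*n_B - n_A - n_B) / ((n_A+n_B)^2 * (n_A+n_B-1)) = 4320/1584 = 2.7273.
        SD[R] = 1.6514.
Step 4: Continuity-corrected z = (R + 0.5 - E[R]) / SD[R] = (5 + 0.5 - 7.0000) / 1.6514 = -0.9083.
Step 5: Two-sided p-value via normal approximation = 2*(1 - Phi(|z|)) = 0.363722.
Step 6: alpha = 0.05. fail to reject H0.

R = 5, z = -0.9083, p = 0.363722, fail to reject H0.


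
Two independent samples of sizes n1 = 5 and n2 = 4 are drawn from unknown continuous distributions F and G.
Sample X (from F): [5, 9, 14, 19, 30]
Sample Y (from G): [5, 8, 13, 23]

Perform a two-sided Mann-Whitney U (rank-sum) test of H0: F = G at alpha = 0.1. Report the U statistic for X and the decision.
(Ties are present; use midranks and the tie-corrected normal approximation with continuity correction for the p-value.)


Step 1: Combine and sort all 9 observations; assign midranks.
sorted (value, group): (5,X), (5,Y), (8,Y), (9,X), (13,Y), (14,X), (19,X), (23,Y), (30,X)
ranks: 5->1.5, 5->1.5, 8->3, 9->4, 13->5, 14->6, 19->7, 23->8, 30->9
Step 2: Rank sum for X: R1 = 1.5 + 4 + 6 + 7 + 9 = 27.5.
Step 3: U_X = R1 - n1(n1+1)/2 = 27.5 - 5*6/2 = 27.5 - 15 = 12.5.
       U_Y = n1*n2 - U_X = 20 - 12.5 = 7.5.
Step 4: Ties are present, so use the tie-corrected normal approximation (with continuity correction) for the p-value.
Step 5: p-value = 0.622753; compare to alpha = 0.1. fail to reject H0.

U_X = 12.5, p = 0.622753, fail to reject H0 at alpha = 0.1.


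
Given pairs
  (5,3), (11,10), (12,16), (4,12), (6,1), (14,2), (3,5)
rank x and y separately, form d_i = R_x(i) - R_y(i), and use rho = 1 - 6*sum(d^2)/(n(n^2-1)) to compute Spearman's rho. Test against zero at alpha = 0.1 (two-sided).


Step 1: Rank x and y separately (midranks; no ties here).
rank(x): 5->3, 11->5, 12->6, 4->2, 6->4, 14->7, 3->1
rank(y): 3->3, 10->5, 16->7, 12->6, 1->1, 2->2, 5->4
Step 2: d_i = R_x(i) - R_y(i); compute d_i^2.
  (3-3)^2=0, (5-5)^2=0, (6-7)^2=1, (2-6)^2=16, (4-1)^2=9, (7-2)^2=25, (1-4)^2=9
sum(d^2) = 60.
Step 3: rho = 1 - 6*60 / (7*(7^2 - 1)) = 1 - 360/336 = -0.071429.
Step 4: Under H0, t = rho * sqrt((n-2)/(1-rho^2)) = -0.1601 ~ t(5).
Step 5: Two-sided p-value from the t-distribution with 5 df = 0.879048.
Step 6: alpha = 0.1. fail to reject H0.

rho = -0.0714, p = 0.879048, fail to reject H0 at alpha = 0.1.


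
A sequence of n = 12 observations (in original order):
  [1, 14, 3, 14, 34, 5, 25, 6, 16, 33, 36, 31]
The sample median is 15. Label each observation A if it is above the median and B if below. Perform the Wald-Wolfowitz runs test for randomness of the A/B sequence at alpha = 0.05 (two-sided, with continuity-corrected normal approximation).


Step 1: Compute median = 15; label A = above, B = below.
Labels in order: BBBBABABAAAA  (n_A = 6, n_B = 6)
Step 2: Count runs R = 6.
Step 3: Under H0 (random ordering), E[R] = 2*n_A*n_B/(n_A+n_B) + 1 = 2*6*6/12 + 1 = 7.0000.
        Var[R] = 2*n_A*n_B*(2*n_A*n_B - n_A - n_B) / ((n_A+n_B)^2 * (n_A+n_B-1)) = 4320/1584 = 2.7273.
        SD[R] = 1.6514.
Step 4: Continuity-corrected z = (R + 0.5 - E[R]) / SD[R] = (6 + 0.5 - 7.0000) / 1.6514 = -0.3028.
Step 5: Two-sided p-value via normal approximation = 2*(1 - Phi(|z|)) = 0.762069.
Step 6: alpha = 0.05. fail to reject H0.

R = 6, z = -0.3028, p = 0.762069, fail to reject H0.


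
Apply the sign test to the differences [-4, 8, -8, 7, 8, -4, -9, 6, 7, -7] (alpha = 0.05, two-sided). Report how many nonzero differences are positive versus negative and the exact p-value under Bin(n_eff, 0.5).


Step 1: Discard zero differences. Original n = 10; n_eff = number of nonzero differences = 10.
Nonzero differences (with sign): -4, +8, -8, +7, +8, -4, -9, +6, +7, -7
Step 2: Count signs: positive = 5, negative = 5.
Step 3: Under H0: P(positive) = 0.5, so the number of positives S ~ Bin(10, 0.5).
Step 4: Two-sided exact p-value = sum of Bin(10,0.5) probabilities at or below the observed probability = 1.000000.
Step 5: alpha = 0.05. fail to reject H0.

n_eff = 10, pos = 5, neg = 5, p = 1.000000, fail to reject H0.


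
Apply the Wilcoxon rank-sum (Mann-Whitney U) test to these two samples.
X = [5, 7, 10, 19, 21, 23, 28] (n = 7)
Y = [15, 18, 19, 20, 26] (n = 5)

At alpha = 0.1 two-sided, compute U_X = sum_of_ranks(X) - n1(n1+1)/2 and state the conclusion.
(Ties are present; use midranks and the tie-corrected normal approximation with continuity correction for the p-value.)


Step 1: Combine and sort all 12 observations; assign midranks.
sorted (value, group): (5,X), (7,X), (10,X), (15,Y), (18,Y), (19,X), (19,Y), (20,Y), (21,X), (23,X), (26,Y), (28,X)
ranks: 5->1, 7->2, 10->3, 15->4, 18->5, 19->6.5, 19->6.5, 20->8, 21->9, 23->10, 26->11, 28->12
Step 2: Rank sum for X: R1 = 1 + 2 + 3 + 6.5 + 9 + 10 + 12 = 43.5.
Step 3: U_X = R1 - n1(n1+1)/2 = 43.5 - 7*8/2 = 43.5 - 28 = 15.5.
       U_Y = n1*n2 - U_X = 35 - 15.5 = 19.5.
Step 4: Ties are present, so use the tie-corrected normal approximation (with continuity correction) for the p-value.
Step 5: p-value = 0.807210; compare to alpha = 0.1. fail to reject H0.

U_X = 15.5, p = 0.807210, fail to reject H0 at alpha = 0.1.


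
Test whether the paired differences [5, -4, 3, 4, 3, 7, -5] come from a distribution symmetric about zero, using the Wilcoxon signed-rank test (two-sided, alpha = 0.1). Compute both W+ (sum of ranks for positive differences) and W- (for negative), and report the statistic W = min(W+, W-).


Step 1: Drop any zero differences (none here) and take |d_i|.
|d| = [5, 4, 3, 4, 3, 7, 5]
Step 2: Midrank |d_i| (ties get averaged ranks).
ranks: |5|->5.5, |4|->3.5, |3|->1.5, |4|->3.5, |3|->1.5, |7|->7, |5|->5.5
Step 3: Attach original signs; sum ranks with positive sign and with negative sign.
W+ = 5.5 + 1.5 + 3.5 + 1.5 + 7 = 19
W- = 3.5 + 5.5 = 9
(Check: W+ + W- = 28 should equal n(n+1)/2 = 28.)
Step 4: Test statistic W = min(W+, W-) = 9.
Step 5: Ties in |d|, so use the tie-corrected normal approximation.
        E[W] = n(n+1)/4 = 7*8/4 = 14.
        Tie groups: |d|=3 (t=2), |d|=4 (t=2), |d|=5 (t=2); sum(t^3 - t) = 18.
        Var[W] = n(n+1)(2n+1)/24 - sum(t^3-t)/48 = 840/24 - 18/48 = 34.625.
        z = (W - E[W]) / sqrt(Var[W]) = (9 - 14) / 5.8843 = -0.8497.
        Two-sided p = 2*Phi(z) = 0.395482.
Step 6: alpha = 0.1. fail to reject H0.

W+ = 19, W- = 9, W = min = 9, p = 0.395482, fail to reject H0.


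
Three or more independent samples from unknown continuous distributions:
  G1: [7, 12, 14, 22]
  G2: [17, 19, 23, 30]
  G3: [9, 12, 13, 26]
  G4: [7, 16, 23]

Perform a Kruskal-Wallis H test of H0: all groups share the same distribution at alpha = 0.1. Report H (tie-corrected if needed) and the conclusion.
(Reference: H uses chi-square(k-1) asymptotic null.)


Step 1: Combine all N = 15 observations and assign midranks.
sorted (value, group, rank): (7,G1,1.5), (7,G4,1.5), (9,G3,3), (12,G1,4.5), (12,G3,4.5), (13,G3,6), (14,G1,7), (16,G4,8), (17,G2,9), (19,G2,10), (22,G1,11), (23,G2,12.5), (23,G4,12.5), (26,G3,14), (30,G2,15)
Step 2: Sum ranks within each group.
R_1 = 24 (n_1 = 4)
R_2 = 46.5 (n_2 = 4)
R_3 = 27.5 (n_3 = 4)
R_4 = 22 (n_4 = 3)
Step 3: H = 12/(N(N+1)) * sum(R_i^2/n_i) - 3(N+1)
     = 12/(15*16) * (24^2/4 + 46.5^2/4 + 27.5^2/4 + 22^2/3) - 3*16
     = 0.050000 * 1034.96 - 48
     = 3.747917.
Step 4: Ties present; correction factor C = 1 - 18/(15^3 - 15) = 0.994643. Corrected H = 3.747917 / 0.994643 = 3.768103.
Step 5: Under H0, H ~ chi^2(3); p-value = 0.287618.
Step 6: alpha = 0.1. fail to reject H0.

H = 3.7681, df = 3, p = 0.287618, fail to reject H0.


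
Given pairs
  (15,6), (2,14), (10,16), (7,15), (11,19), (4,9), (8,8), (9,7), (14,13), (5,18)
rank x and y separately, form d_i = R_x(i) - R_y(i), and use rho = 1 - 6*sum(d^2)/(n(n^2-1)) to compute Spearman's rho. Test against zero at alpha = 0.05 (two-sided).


Step 1: Rank x and y separately (midranks; no ties here).
rank(x): 15->10, 2->1, 10->7, 7->4, 11->8, 4->2, 8->5, 9->6, 14->9, 5->3
rank(y): 6->1, 14->6, 16->8, 15->7, 19->10, 9->4, 8->3, 7->2, 13->5, 18->9
Step 2: d_i = R_x(i) - R_y(i); compute d_i^2.
  (10-1)^2=81, (1-6)^2=25, (7-8)^2=1, (4-7)^2=9, (8-10)^2=4, (2-4)^2=4, (5-3)^2=4, (6-2)^2=16, (9-5)^2=16, (3-9)^2=36
sum(d^2) = 196.
Step 3: rho = 1 - 6*196 / (10*(10^2 - 1)) = 1 - 1176/990 = -0.187879.
Step 4: Under H0, t = rho * sqrt((n-2)/(1-rho^2)) = -0.5410 ~ t(8).
Step 5: Two-sided p-value from the t-distribution with 8 df = 0.603218.
Step 6: alpha = 0.05. fail to reject H0.

rho = -0.1879, p = 0.603218, fail to reject H0 at alpha = 0.05.


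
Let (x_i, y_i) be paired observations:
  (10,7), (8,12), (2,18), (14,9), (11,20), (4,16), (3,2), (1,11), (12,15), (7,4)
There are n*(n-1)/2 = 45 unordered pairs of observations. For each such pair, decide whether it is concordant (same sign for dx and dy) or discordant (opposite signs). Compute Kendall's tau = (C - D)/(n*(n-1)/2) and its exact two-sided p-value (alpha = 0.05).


Step 1: Enumerate the 45 unordered pairs (i,j) with i<j and classify each by sign(x_j-x_i) * sign(y_j-y_i).
  (1,2):dx=-2,dy=+5->D; (1,3):dx=-8,dy=+11->D; (1,4):dx=+4,dy=+2->C; (1,5):dx=+1,dy=+13->C
  (1,6):dx=-6,dy=+9->D; (1,7):dx=-7,dy=-5->C; (1,8):dx=-9,dy=+4->D; (1,9):dx=+2,dy=+8->C
  (1,10):dx=-3,dy=-3->C; (2,3):dx=-6,dy=+6->D; (2,4):dx=+6,dy=-3->D; (2,5):dx=+3,dy=+8->C
  (2,6):dx=-4,dy=+4->D; (2,7):dx=-5,dy=-10->C; (2,8):dx=-7,dy=-1->C; (2,9):dx=+4,dy=+3->C
  (2,10):dx=-1,dy=-8->C; (3,4):dx=+12,dy=-9->D; (3,5):dx=+9,dy=+2->C; (3,6):dx=+2,dy=-2->D
  (3,7):dx=+1,dy=-16->D; (3,8):dx=-1,dy=-7->C; (3,9):dx=+10,dy=-3->D; (3,10):dx=+5,dy=-14->D
  (4,5):dx=-3,dy=+11->D; (4,6):dx=-10,dy=+7->D; (4,7):dx=-11,dy=-7->C; (4,8):dx=-13,dy=+2->D
  (4,9):dx=-2,dy=+6->D; (4,10):dx=-7,dy=-5->C; (5,6):dx=-7,dy=-4->C; (5,7):dx=-8,dy=-18->C
  (5,8):dx=-10,dy=-9->C; (5,9):dx=+1,dy=-5->D; (5,10):dx=-4,dy=-16->C; (6,7):dx=-1,dy=-14->C
  (6,8):dx=-3,dy=-5->C; (6,9):dx=+8,dy=-1->D; (6,10):dx=+3,dy=-12->D; (7,8):dx=-2,dy=+9->D
  (7,9):dx=+9,dy=+13->C; (7,10):dx=+4,dy=+2->C; (8,9):dx=+11,dy=+4->C; (8,10):dx=+6,dy=-7->D
  (9,10):dx=-5,dy=-11->C
Step 2: C = 24, D = 21, total pairs = 45.
Step 3: tau = (C - D)/(n(n-1)/2) = (24 - 21)/45 = 0.066667.
Step 4: Exact two-sided p-value (enumerate n! = 3628800 permutations of y under H0): p = 0.861801.
Step 5: alpha = 0.05. fail to reject H0.

tau_b = 0.0667 (C=24, D=21), p = 0.861801, fail to reject H0.


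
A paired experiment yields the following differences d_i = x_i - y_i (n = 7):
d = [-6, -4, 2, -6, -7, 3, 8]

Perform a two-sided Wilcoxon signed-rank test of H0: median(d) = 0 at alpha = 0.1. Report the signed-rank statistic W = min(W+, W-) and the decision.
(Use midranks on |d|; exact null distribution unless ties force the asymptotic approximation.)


Step 1: Drop any zero differences (none here) and take |d_i|.
|d| = [6, 4, 2, 6, 7, 3, 8]
Step 2: Midrank |d_i| (ties get averaged ranks).
ranks: |6|->4.5, |4|->3, |2|->1, |6|->4.5, |7|->6, |3|->2, |8|->7
Step 3: Attach original signs; sum ranks with positive sign and with negative sign.
W+ = 1 + 2 + 7 = 10
W- = 4.5 + 3 + 4.5 + 6 = 18
(Check: W+ + W- = 28 should equal n(n+1)/2 = 28.)
Step 4: Test statistic W = min(W+, W-) = 10.
Step 5: Ties in |d|, so use the tie-corrected normal approximation.
        E[W] = n(n+1)/4 = 7*8/4 = 14.
        Tie groups: |d|=6 (t=2); sum(t^3 - t) = 6.
        Var[W] = n(n+1)(2n+1)/24 - sum(t^3-t)/48 = 840/24 - 6/48 = 34.875.
        z = (W - E[W]) / sqrt(Var[W]) = (10 - 14) / 5.9055 = -0.6773.
        Two-sided p = 2*Phi(z) = 0.498194.
Step 6: alpha = 0.1. fail to reject H0.

W+ = 10, W- = 18, W = min = 10, p = 0.498194, fail to reject H0.
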